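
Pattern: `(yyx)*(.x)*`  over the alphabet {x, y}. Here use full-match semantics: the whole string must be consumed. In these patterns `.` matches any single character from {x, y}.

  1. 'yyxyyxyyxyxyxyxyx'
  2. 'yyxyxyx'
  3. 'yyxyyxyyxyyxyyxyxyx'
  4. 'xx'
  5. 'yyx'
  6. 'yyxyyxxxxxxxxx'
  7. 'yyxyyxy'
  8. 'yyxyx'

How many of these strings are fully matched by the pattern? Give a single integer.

1 → match
2. 'yyxyxyx' → match
3 → match
4. 'xx' → match
5. 'yyx' → match
6 → match
7. 'yyxyyxy' → no match
8. 'yyxyx' → match
Total matched: 7

7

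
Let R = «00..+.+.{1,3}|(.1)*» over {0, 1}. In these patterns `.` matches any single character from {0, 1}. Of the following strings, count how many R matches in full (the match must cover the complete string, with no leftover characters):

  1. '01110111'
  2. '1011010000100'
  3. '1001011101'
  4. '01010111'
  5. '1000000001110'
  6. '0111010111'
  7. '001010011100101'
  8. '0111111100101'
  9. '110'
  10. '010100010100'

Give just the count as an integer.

1 → match
2 → no match
3 → no match
4 → match
5 → no match
6 → match
7 → match
8 → no match
9 → no match
10 → no match
Total matched: 4

4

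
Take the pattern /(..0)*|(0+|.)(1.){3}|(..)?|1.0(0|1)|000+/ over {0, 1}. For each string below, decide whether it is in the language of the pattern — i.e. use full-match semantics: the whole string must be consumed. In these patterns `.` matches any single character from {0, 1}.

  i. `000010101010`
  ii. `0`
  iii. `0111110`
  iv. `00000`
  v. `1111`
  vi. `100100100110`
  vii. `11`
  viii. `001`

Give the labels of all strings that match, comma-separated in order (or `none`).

i. `000010101010` → no match
ii. `0` → no match
iii. `0111110` → match
iv. `00000` → match
v. `1111` → no match
vi. `100100100110` → match
vii. `11` → match
viii. `001` → no match

iii, iv, vi, vii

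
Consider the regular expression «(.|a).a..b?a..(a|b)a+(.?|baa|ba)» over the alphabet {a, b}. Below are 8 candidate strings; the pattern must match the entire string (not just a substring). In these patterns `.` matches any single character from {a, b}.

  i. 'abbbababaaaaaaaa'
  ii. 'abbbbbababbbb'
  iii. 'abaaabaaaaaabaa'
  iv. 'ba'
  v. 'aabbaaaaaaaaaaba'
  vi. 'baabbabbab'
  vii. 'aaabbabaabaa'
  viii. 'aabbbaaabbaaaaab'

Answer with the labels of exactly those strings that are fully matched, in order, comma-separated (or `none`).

i → no match
ii → no match
iii → match
iv → no match
v → no match
vi → no match
vii → no match
viii → no match

iii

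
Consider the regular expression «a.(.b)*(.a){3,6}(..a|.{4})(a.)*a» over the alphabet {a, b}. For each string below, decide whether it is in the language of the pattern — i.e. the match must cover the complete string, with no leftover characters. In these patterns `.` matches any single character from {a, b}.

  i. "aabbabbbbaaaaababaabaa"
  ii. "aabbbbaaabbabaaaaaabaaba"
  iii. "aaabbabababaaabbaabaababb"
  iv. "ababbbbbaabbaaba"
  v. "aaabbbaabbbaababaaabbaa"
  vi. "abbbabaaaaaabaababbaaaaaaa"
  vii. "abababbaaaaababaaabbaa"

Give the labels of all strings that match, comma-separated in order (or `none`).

i → match
ii → no match
iii → no match — must end with "a"
iv → no match
v → no match
vi → no match
vii → match

i, vii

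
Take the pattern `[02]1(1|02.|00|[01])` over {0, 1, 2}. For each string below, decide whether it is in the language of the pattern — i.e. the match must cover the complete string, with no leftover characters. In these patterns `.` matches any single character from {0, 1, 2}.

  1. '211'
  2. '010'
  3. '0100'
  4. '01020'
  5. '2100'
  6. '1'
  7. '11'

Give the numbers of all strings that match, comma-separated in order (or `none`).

1 → match
2 → match
3 → match
4 → match
5 → match
6 → no match
7 → no match

1, 2, 3, 4, 5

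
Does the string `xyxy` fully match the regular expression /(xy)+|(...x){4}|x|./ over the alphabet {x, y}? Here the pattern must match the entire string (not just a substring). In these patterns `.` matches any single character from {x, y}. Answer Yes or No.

Yes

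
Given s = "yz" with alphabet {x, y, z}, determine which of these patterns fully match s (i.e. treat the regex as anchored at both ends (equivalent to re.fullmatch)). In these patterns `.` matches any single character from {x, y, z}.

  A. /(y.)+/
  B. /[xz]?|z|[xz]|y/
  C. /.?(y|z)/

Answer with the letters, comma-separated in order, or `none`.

A → match
B → no match
C → match

A, C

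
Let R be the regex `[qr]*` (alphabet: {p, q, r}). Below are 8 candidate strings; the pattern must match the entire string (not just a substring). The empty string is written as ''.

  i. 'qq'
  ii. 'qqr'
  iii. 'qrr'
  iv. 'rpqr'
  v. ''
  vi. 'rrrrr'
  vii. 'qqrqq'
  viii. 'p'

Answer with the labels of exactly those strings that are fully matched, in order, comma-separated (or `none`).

i → match
ii → match
iii → match
iv → no match
v → match
vi → match
vii → match
viii → no match

i, ii, iii, v, vi, vii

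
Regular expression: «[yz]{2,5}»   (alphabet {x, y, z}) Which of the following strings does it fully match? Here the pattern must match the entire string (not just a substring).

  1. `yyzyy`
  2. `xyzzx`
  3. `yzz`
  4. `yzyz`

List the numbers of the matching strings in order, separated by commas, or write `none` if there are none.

1, 3, 4

1 → match
2 → no match
3 → match
4 → match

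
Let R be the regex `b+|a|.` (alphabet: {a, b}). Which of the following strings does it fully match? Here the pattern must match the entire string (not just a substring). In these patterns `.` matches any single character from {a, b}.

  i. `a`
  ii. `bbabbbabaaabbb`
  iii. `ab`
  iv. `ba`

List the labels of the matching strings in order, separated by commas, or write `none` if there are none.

i

i → match
ii → no match
iii → no match
iv → no match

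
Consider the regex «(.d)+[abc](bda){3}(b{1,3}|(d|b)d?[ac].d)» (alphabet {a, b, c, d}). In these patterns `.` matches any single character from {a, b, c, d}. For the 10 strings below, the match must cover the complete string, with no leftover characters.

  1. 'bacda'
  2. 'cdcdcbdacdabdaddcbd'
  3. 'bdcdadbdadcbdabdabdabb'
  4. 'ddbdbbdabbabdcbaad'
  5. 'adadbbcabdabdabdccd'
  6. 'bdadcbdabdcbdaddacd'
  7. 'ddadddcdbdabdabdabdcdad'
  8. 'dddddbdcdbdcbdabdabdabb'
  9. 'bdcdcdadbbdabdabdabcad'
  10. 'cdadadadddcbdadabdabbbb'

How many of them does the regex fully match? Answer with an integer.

1 → no match
2 → no match
3 → match
4 → no match
5 → no match
6 → no match
7 → no match
8 → no match
9 → match
10 → no match
Total matched: 2

2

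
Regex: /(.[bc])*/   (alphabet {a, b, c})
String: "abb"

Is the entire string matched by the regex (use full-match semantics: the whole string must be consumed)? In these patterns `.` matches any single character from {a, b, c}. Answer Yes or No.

No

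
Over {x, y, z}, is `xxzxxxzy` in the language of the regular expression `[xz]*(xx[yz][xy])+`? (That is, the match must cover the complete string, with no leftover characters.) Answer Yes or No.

Yes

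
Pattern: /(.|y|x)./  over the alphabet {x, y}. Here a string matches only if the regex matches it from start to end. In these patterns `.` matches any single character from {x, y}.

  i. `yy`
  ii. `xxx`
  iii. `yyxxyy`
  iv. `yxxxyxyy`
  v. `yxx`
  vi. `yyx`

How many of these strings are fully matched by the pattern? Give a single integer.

i → match
ii → no match
iii → no match
iv → no match
v → no match
vi → no match
Total matched: 1

1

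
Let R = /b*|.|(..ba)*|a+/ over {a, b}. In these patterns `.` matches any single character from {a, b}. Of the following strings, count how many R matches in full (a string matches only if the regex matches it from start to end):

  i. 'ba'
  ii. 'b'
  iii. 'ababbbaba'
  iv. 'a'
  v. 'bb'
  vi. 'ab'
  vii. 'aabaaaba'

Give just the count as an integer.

i → no match
ii → match
iii → no match
iv → match
v → match
vi → no match
vii → match
Total matched: 4

4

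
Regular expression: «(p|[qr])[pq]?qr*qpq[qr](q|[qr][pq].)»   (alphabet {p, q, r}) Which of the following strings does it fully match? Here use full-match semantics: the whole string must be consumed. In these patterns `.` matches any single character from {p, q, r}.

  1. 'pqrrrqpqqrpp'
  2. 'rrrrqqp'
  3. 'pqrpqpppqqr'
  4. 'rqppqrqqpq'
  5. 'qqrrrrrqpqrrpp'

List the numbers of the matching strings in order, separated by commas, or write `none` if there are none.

1, 5

1 → match
2 → no match
3 → no match
4 → no match
5 → match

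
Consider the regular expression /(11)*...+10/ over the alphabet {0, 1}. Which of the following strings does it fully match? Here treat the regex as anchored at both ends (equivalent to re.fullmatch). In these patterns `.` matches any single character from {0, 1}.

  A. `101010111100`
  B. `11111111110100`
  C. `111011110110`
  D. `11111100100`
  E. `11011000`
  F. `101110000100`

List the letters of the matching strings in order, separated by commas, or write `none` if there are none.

A → no match — must end with `10`
B → no match — must end with `10`
C → match
D → no match — must end with `10`
E → no match — must end with `10`
F → no match — must end with `10`

C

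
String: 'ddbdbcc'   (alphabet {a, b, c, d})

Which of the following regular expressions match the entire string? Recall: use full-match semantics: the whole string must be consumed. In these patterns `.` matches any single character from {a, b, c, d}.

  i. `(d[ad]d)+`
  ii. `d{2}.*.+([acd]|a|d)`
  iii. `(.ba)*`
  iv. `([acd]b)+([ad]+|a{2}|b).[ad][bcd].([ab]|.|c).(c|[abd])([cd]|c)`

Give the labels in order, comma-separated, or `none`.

i → no match — must end with 'd'
ii → match
iii → no match
iv → no match

ii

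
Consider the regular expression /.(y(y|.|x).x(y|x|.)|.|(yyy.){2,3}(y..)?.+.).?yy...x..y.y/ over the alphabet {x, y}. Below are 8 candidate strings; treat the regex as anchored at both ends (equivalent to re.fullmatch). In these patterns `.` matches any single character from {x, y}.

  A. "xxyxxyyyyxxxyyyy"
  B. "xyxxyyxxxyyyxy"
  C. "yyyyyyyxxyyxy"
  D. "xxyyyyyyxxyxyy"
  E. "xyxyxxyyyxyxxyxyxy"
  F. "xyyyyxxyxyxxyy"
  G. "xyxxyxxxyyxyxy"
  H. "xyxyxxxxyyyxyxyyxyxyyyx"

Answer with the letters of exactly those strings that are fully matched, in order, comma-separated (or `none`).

A → no match
B → no match
C → match
D → no match
E → match
F → no match
G → no match
H → no match — must end with "y"

C, E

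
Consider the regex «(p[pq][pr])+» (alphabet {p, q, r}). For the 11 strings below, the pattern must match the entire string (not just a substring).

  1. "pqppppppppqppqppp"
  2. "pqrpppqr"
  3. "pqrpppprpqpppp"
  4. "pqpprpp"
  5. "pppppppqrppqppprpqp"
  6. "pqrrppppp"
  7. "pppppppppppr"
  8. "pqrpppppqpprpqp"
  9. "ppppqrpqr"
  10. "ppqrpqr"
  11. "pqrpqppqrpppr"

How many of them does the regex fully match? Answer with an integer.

2

1 → no match
2. "pqrpppqr" → no match
3 → no match
4. "pqpprpp" → no match
5 → no match
6. "pqrrppppp" → no match
7. "pppppppppppr" → match
8 → no match
9. "ppppqrpqr" → match
10. "ppqrpqr" → no match
11 → no match
Total matched: 2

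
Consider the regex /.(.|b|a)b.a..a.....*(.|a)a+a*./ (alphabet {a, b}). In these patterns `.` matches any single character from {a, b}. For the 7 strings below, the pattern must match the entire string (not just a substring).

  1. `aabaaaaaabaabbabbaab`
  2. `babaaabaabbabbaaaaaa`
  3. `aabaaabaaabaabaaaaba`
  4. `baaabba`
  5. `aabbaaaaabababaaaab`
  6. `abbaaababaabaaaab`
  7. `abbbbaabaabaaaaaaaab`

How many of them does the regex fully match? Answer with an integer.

4

1 → match
2 → match
3 → no match
4 → no match
5 → match
6 → match
7 → no match
Total matched: 4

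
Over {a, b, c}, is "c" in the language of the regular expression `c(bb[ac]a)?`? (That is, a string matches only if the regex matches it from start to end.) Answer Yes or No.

Yes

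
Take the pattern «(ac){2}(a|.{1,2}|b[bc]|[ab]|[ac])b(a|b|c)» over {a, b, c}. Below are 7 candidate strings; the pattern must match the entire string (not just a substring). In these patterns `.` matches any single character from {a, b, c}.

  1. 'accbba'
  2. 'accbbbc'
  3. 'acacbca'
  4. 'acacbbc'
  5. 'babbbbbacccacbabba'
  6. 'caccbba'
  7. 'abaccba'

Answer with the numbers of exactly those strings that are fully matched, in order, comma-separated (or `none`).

1 → no match
2 → no match
3 → no match
4 → match
5 → no match — must start with 'ac'
6 → no match — must start with 'ac'
7 → no match — must start with 'ac'

4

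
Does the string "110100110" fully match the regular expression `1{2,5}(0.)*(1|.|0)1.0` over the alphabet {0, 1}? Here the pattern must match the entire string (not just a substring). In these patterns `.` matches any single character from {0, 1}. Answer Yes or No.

No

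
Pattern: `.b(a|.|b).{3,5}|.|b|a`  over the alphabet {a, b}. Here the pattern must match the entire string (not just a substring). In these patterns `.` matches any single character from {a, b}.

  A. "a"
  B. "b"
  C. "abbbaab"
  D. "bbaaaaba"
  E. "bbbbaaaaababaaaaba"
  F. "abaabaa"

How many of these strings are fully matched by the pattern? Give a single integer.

5

A. "a" → match
B. "b" → match
C. "abbbaab" → match
D. "bbaaaaba" → match
E → no match
F. "abaabaa" → match
Total matched: 5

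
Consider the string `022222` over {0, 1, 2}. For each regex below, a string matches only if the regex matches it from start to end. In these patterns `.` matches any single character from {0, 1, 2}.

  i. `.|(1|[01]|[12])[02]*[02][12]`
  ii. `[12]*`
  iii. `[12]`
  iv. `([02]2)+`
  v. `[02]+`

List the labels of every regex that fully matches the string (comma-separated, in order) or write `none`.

i, iv, v

i → match
ii → no match
iii → no match
iv → match
v → match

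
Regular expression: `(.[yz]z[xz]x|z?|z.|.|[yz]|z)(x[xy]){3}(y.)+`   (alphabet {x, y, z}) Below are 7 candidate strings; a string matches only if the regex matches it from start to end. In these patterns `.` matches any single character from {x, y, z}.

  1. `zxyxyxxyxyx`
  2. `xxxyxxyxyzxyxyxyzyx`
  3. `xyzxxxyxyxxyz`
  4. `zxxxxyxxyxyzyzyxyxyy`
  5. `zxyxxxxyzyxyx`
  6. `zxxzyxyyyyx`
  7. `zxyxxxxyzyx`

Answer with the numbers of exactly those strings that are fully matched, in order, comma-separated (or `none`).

1, 3, 4, 5, 7

1 → match
2 → no match
3 → match
4 → match
5 → match
6 → no match
7 → match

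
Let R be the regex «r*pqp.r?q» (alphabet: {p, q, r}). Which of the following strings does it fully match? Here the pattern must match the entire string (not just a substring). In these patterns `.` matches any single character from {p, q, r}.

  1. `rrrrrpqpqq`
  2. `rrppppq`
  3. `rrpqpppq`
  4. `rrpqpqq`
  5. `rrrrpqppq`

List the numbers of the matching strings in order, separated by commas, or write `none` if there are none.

1 → match
2 → no match
3 → no match
4 → match
5 → match

1, 4, 5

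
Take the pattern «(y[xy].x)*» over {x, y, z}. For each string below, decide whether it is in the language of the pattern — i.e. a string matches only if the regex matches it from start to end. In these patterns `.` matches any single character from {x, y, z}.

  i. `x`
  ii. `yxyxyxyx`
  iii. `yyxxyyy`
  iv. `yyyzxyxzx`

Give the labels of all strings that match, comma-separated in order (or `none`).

i → no match
ii → match
iii → no match
iv → no match

ii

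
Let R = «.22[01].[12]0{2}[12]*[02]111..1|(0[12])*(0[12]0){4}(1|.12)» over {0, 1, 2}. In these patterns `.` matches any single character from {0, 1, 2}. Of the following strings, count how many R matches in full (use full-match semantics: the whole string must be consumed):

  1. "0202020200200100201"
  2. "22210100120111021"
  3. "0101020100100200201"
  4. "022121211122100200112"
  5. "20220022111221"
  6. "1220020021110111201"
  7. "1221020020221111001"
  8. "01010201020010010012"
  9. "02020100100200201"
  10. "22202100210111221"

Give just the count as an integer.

6

1 → match
2 → match
3 → match
4 → no match
5 → no match
6 → match
7 → no match
8 → no match
9 → match
10 → match
Total matched: 6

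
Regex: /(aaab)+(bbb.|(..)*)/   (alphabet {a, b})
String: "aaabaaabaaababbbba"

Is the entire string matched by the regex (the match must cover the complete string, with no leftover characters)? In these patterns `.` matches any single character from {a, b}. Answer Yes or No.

Yes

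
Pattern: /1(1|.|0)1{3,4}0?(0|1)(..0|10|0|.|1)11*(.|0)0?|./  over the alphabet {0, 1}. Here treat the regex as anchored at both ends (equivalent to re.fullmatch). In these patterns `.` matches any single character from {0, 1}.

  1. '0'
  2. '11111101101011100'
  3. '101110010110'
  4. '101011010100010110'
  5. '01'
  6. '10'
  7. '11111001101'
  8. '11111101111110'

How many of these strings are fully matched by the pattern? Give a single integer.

1. '0' → match
2 → no match
3. '101110010110' → match
4 → no match
5. '01' → no match
6. '10' → no match
7. '11111001101' → no match
8 → match
Total matched: 3

3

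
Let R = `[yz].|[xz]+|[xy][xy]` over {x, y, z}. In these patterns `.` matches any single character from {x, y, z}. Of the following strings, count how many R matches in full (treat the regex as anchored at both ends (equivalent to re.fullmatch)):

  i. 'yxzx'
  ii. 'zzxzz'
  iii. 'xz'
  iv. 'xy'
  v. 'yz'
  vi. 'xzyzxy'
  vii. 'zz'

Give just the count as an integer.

i → no match
ii → match
iii → match
iv → match
v → match
vi → no match
vii → match
Total matched: 5

5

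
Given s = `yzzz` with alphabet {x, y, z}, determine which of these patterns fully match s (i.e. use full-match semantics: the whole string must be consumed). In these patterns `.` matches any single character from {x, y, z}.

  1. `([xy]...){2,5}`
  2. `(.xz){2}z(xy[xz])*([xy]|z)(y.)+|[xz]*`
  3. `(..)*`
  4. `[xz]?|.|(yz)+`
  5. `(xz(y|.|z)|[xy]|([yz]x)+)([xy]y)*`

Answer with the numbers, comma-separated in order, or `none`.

3

1 → no match
2 → no match
3 → match
4 → no match
5 → no match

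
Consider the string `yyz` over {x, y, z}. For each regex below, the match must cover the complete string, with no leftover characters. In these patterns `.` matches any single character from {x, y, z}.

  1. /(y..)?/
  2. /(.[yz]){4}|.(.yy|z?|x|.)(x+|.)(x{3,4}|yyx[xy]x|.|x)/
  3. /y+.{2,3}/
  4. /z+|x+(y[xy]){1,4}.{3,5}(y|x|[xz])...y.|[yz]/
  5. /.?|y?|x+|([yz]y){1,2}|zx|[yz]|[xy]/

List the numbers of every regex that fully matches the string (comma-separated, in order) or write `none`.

1, 2, 3

1 → match
2 → match
3 → match
4 → no match
5 → no match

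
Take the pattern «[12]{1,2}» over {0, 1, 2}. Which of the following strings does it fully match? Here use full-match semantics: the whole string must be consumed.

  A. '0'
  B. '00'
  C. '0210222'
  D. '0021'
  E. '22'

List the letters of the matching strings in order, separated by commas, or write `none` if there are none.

A → no match
B → no match
C → no match
D → no match
E → match

E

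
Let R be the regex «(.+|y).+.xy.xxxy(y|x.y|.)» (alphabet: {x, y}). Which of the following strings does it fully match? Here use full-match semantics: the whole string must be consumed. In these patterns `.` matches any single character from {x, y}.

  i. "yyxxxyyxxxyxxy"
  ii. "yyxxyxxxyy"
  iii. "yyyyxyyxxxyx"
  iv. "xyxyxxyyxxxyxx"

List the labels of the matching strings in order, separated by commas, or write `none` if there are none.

i, iii

i → match
ii → no match
iii → match
iv → no match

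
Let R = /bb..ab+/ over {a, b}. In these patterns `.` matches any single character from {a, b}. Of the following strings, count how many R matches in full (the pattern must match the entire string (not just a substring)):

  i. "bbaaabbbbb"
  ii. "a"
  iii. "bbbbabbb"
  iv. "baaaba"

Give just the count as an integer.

2

i → match
ii → no match — must start with "bb"
iii → match
iv → no match — must start with "bb"
Total matched: 2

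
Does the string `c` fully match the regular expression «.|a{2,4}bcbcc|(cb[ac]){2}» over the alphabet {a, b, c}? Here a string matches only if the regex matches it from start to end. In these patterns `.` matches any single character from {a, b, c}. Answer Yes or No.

Yes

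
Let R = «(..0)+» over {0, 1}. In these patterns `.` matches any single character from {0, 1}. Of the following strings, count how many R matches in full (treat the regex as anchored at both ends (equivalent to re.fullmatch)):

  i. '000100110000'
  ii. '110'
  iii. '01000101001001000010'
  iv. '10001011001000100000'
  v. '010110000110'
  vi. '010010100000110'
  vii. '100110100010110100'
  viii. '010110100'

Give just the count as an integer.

i → match
ii → match
iii → no match
iv → no match
v → match
vi → match
vii → match
viii → match
Total matched: 6

6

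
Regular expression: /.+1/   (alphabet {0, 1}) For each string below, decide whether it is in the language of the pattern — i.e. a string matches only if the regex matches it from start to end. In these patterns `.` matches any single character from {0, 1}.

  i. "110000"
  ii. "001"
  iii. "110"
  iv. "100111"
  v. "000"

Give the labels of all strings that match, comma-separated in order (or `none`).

i → no match — must end with "1"
ii → match
iii → no match — must end with "1"
iv → match
v → no match — must end with "1"

ii, iv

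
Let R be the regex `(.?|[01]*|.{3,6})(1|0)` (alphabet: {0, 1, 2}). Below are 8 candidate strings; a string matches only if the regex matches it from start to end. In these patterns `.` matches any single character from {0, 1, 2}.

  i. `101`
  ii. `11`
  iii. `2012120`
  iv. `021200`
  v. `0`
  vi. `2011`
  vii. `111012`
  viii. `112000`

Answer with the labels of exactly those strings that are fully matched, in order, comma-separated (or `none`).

i, ii, iii, iv, v, vi, viii

i. `101` → match
ii. `11` → match
iii. `2012120` → match
iv. `021200` → match
v. `0` → match
vi. `2011` → match
vii. `111012` → no match
viii. `112000` → match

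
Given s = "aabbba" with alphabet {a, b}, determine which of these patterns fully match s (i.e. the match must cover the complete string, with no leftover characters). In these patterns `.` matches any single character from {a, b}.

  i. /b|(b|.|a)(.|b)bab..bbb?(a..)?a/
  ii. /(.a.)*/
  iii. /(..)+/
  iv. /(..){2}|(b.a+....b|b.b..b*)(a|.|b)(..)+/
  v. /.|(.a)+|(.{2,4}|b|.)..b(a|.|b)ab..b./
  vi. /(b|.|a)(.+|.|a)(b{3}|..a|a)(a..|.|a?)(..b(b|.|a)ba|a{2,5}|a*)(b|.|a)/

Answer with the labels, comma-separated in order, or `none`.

iii, vi

i → no match
ii → no match
iii → match
iv → no match
v → no match
vi → match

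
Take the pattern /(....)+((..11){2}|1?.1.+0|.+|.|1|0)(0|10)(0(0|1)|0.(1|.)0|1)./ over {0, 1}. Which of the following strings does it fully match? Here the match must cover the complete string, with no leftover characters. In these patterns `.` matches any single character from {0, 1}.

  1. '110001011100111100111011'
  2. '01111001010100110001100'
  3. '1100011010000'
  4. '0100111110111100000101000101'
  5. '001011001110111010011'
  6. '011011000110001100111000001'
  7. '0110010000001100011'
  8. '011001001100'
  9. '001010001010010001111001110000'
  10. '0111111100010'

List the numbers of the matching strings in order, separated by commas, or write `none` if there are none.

1 → match
2 → match
3 → match
4 → match
5 → match
6 → match
7 → match
8. '011001001100' → match
9 → match
10 → match

1, 2, 3, 4, 5, 6, 7, 8, 9, 10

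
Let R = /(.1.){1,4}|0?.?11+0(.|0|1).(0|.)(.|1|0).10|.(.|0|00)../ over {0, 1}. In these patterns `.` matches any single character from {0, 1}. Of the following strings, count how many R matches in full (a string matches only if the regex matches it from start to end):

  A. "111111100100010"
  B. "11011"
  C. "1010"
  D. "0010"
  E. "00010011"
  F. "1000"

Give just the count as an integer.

A → match
B. "11011" → no match
C. "1010" → match
D. "0010" → match
E. "00010011" → no match
F. "1000" → match
Total matched: 4

4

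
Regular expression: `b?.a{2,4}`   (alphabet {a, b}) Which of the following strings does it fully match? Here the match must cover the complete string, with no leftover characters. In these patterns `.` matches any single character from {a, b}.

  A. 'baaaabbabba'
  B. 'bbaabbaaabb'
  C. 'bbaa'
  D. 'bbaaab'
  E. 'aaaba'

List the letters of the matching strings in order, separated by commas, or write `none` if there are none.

A. 'baaaabbabba' → no match
B. 'bbaabbaaabb' → no match — must end with 'a'
C. 'bbaa' → match
D. 'bbaaab' → no match — must end with 'a'
E. 'aaaba' → no match

C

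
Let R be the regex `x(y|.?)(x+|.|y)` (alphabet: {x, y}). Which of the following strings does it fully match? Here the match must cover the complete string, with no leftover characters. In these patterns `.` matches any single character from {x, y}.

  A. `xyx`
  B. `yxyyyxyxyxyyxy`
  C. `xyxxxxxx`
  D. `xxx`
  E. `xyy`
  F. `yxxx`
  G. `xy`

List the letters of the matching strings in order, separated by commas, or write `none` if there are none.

A → match
B → no match — must start with `x`
C → match
D → match
E → match
F → no match — must start with `x`
G → match

A, C, D, E, G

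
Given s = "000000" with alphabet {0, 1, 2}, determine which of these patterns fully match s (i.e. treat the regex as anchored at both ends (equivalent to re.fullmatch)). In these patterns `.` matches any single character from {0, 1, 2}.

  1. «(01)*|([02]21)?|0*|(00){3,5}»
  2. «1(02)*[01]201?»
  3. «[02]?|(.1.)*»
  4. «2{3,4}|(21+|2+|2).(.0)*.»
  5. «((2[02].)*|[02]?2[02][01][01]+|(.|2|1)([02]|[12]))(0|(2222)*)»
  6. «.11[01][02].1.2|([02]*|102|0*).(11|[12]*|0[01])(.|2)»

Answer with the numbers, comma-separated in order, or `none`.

1 → match
2 → no match — must start with "1"
3 → no match
4 → no match
5 → no match
6 → match

1, 6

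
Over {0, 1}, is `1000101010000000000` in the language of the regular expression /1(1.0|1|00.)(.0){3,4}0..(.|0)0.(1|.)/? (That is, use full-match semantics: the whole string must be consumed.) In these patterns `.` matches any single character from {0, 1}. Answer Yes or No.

Yes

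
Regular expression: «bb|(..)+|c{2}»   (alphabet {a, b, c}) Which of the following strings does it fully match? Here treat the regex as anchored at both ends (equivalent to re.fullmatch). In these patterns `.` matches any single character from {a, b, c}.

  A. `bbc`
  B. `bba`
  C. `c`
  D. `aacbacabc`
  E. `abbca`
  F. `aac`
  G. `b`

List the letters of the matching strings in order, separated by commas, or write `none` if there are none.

none

A → no match
B → no match
C → no match
D → no match
E → no match
F → no match
G → no match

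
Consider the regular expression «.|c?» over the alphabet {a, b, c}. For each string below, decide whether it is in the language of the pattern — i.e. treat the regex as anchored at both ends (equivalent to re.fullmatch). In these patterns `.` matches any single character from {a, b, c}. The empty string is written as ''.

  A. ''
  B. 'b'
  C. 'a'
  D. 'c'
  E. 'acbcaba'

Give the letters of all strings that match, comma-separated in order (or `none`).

A, B, C, D

A → match
B → match
C → match
D → match
E → no match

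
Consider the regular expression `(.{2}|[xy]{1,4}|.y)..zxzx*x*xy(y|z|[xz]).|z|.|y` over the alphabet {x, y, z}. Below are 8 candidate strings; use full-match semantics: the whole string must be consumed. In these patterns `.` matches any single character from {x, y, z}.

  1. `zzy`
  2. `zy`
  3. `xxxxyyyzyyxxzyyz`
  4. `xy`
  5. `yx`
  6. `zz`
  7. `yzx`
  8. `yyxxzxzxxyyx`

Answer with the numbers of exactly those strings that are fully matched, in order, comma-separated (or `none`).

8

1 → no match
2 → no match
3 → no match
4 → no match
5 → no match
6 → no match
7 → no match
8 → match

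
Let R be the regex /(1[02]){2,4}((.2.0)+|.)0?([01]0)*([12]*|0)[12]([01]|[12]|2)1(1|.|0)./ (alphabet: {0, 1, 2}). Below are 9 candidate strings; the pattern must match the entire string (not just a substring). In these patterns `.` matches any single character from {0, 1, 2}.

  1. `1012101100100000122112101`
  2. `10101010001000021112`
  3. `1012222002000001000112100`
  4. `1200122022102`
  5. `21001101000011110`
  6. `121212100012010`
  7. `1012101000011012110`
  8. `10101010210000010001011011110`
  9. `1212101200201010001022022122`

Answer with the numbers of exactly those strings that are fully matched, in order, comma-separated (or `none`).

2, 3

1 → no match
2 → match
3 → match
4 → no match
5 → no match — must start with `1`
6 → no match
7 → no match
8 → no match
9 → no match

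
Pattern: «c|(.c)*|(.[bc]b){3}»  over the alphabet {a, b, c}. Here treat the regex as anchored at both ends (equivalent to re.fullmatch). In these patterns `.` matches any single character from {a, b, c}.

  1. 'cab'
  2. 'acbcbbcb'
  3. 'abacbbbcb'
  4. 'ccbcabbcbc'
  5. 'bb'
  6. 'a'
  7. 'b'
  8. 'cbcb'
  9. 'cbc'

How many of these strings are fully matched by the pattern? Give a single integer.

1. 'cab' → no match
2. 'acbcbbcb' → no match
3. 'abacbbbcb' → no match
4. 'ccbcabbcbc' → no match
5. 'bb' → no match
6. 'a' → no match
7. 'b' → no match
8. 'cbcb' → no match
9. 'cbc' → no match
Total matched: 0

0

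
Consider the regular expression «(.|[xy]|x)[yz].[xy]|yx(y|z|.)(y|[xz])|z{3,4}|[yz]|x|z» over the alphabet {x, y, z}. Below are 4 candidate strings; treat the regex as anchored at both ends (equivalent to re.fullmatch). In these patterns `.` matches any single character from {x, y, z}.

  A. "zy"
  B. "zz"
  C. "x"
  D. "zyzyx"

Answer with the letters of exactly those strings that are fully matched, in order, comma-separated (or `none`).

A. "zy" → no match
B. "zz" → no match
C. "x" → match
D. "zyzyx" → no match

C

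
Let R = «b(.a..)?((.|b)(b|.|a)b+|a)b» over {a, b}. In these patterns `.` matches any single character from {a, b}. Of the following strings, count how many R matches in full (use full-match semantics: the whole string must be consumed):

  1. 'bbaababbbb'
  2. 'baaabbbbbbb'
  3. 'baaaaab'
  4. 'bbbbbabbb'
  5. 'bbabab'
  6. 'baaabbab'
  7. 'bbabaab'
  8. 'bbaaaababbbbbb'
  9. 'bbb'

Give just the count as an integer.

4

1. 'bbaababbbb' → match
2. 'baaabbbbbbb' → match
3. 'baaaaab' → match
4. 'bbbbbabbb' → no match
5. 'bbabab' → no match
6. 'baaabbab' → no match
7. 'bbabaab' → match
8 → no match
9. 'bbb' → no match
Total matched: 4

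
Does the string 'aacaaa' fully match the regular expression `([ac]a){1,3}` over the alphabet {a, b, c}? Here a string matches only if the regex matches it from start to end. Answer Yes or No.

Yes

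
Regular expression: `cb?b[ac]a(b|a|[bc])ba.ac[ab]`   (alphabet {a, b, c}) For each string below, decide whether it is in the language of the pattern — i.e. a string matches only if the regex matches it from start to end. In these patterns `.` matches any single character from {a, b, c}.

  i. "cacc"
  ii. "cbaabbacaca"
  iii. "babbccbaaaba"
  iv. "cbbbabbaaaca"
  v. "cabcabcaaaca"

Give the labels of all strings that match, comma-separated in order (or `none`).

ii

i → no match
ii → match
iii → no match — must start with "c"
iv → no match
v → no match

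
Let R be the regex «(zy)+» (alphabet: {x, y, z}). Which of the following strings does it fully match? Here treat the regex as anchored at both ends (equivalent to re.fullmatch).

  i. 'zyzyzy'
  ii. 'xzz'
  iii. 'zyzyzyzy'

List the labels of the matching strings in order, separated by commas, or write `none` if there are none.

i → match
ii → no match — must start with 'zy'
iii → match

i, iii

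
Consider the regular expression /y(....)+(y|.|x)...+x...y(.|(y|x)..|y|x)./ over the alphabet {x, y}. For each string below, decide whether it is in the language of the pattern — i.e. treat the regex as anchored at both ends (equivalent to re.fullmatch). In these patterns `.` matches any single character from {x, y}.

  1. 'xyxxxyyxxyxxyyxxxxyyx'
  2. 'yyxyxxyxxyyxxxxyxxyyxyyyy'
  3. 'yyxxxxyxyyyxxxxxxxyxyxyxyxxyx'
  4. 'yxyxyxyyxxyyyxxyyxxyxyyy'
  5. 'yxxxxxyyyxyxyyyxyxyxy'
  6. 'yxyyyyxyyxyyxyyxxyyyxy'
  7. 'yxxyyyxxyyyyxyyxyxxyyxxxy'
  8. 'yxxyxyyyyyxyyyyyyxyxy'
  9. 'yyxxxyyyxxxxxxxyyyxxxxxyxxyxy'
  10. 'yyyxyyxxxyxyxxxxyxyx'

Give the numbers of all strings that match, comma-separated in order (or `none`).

1 → no match — must start with 'y'
2 → no match
3 → no match
4 → match
5 → no match
6 → match
7 → no match
8 → no match
9 → match
10 → no match

4, 6, 9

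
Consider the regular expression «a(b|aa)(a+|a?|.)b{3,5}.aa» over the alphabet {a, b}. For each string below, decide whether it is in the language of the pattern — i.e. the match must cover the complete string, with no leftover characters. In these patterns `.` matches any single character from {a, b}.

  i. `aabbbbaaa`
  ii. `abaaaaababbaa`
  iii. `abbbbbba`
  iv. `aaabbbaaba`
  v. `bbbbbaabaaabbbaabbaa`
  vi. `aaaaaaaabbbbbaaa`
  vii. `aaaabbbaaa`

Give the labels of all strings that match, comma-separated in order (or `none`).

vi, vii

i → no match
ii → no match
iii → no match — must end with `aa`
iv → no match — must end with `aa`
v → no match — must start with `a`
vi → match
vii → match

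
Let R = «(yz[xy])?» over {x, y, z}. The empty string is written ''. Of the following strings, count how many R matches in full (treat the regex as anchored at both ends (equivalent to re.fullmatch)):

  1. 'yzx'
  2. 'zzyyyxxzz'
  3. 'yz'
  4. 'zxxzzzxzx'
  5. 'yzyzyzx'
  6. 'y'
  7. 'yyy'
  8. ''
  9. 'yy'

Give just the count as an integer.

1. 'yzx' → match
2. 'zzyyyxxzz' → no match
3. 'yz' → no match
4. 'zxxzzzxzx' → no match
5. 'yzyzyzx' → no match
6. 'y' → no match
7. 'yyy' → no match
8. '' → match
9. 'yy' → no match
Total matched: 2

2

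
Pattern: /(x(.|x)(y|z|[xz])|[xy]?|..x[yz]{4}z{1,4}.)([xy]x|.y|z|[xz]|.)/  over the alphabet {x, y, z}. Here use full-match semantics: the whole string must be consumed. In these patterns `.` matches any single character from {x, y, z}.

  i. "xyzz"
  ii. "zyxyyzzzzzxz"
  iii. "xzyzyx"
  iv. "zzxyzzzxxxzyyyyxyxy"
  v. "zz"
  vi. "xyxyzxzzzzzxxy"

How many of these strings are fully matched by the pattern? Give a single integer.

2

i → match
ii → match
iii → no match
iv → no match
v → no match
vi → no match
Total matched: 2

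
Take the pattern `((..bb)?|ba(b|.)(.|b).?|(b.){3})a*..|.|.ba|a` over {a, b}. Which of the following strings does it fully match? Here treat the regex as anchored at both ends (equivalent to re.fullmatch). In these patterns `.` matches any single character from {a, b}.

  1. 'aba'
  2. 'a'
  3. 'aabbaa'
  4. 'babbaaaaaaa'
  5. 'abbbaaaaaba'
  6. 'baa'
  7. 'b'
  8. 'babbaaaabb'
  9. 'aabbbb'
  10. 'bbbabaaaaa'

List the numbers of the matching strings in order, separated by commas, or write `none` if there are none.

1 → match
2 → match
3 → match
4 → match
5 → match
6 → no match
7 → match
8 → match
9 → match
10 → match

1, 2, 3, 4, 5, 7, 8, 9, 10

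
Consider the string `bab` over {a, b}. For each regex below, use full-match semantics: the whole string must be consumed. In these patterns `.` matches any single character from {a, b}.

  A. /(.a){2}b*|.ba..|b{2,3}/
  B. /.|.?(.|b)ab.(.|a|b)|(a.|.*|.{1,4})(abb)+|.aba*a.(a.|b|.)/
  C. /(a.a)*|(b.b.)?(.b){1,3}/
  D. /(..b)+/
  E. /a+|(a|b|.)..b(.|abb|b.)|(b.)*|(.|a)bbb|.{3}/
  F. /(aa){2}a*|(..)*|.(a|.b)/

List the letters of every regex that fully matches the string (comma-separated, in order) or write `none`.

D, E, F

A → no match
B → no match
C → no match
D → match
E → match
F → match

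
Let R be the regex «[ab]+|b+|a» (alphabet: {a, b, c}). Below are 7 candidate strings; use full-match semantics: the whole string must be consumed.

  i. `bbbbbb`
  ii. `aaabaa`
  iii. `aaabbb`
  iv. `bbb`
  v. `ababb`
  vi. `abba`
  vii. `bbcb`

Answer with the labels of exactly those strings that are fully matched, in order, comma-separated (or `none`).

i, ii, iii, iv, v, vi

i. `bbbbbb` → match
ii. `aaabaa` → match
iii. `aaabbb` → match
iv. `bbb` → match
v. `ababb` → match
vi. `abba` → match
vii. `bbcb` → no match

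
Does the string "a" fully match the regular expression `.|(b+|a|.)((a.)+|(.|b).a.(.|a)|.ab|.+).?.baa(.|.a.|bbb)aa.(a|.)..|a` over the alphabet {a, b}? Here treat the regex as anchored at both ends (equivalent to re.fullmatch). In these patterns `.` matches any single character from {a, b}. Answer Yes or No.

Yes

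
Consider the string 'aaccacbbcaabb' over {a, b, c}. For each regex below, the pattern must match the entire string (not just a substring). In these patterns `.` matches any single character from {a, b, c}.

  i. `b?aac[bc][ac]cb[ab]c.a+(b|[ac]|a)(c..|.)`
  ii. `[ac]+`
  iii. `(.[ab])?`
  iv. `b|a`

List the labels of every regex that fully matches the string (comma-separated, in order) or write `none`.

i → match
ii → no match
iii → no match
iv → no match

i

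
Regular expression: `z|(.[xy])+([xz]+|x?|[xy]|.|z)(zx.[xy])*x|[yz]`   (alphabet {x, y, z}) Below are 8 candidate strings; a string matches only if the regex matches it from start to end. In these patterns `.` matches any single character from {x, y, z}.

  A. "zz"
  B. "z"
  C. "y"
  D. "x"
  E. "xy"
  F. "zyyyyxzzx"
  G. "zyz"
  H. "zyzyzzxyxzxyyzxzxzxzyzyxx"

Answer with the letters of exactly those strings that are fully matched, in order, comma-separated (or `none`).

B, C, F

A → no match
B → match
C → match
D → no match
E → no match
F → match
G → no match
H → no match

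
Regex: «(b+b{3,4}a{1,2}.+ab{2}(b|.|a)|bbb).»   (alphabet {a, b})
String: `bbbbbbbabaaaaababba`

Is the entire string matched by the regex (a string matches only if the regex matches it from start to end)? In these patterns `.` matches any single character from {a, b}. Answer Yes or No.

No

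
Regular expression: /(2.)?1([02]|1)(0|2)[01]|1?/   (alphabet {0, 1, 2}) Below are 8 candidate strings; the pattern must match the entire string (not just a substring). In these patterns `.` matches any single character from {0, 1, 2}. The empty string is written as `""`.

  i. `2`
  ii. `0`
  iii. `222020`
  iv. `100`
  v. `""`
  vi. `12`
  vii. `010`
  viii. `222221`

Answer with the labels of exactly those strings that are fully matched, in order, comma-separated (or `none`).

v

i. `2` → no match
ii. `0` → no match
iii. `222020` → no match
iv. `100` → no match
v. `""` → match
vi. `12` → no match
vii. `010` → no match
viii. `222221` → no match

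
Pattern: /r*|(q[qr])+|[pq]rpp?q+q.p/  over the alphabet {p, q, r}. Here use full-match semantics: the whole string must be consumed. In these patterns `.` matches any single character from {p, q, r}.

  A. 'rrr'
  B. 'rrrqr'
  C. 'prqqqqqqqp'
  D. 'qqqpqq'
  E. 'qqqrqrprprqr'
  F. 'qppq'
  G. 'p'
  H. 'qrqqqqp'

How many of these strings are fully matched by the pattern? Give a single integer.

A → match
B → no match
C → no match
D → no match
E → no match
F → no match
G → no match
H → no match
Total matched: 1

1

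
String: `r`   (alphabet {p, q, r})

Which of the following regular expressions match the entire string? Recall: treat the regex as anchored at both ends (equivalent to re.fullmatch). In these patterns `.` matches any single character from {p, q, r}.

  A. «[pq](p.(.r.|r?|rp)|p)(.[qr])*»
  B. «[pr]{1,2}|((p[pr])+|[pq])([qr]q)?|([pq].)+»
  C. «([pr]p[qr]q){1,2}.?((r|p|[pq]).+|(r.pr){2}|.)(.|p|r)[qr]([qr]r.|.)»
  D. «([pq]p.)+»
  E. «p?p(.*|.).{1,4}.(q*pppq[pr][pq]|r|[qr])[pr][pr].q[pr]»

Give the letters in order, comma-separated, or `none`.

A → no match
B → match
C → no match
D → no match
E → no match

B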